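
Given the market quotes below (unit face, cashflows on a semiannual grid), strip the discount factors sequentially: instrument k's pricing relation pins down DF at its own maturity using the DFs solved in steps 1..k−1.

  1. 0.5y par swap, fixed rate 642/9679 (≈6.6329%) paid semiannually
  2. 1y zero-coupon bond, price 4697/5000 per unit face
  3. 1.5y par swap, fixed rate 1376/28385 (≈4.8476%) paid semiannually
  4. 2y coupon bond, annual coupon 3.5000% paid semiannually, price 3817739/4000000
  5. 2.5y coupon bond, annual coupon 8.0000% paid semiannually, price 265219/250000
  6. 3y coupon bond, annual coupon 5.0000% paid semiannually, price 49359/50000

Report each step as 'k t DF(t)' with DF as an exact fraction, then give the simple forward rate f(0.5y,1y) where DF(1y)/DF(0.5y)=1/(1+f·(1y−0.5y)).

1 1/2 9679/10000
2 1 4697/5000
3 3/2 582/625
4 2 2223/2500
5 5/2 8767/10000
6 3 2127/2500
f(0.5y,1y) = ((9679/10000)/(4697/5000) − 1)/(1/2) = 285/4697 ≈ 6.0677%

step 1 [0.5y] swap r/2=321/9679: DF=(1 − 321/9679·(0))/(1+321/9679) = 9679/10000 ≈ 0.967900
step 2 [1y] zero: DF = P = 4697/5000 ≈ 0.939400
step 3 [1.5y] swap r/2=688/28385: DF=(1 − 688/28385·(0.967900+0.939400))/(1+688/28385) = 582/625 ≈ 0.931200
step 4 [2y] bond c/2=7/400: DF=(3817739/4000000 − 7/400·(0.967900+0.939400+0.931200))/(1+7/400) = 2223/2500 ≈ 0.889200
step 5 [2.5y] bond c/2=1/25: DF=(265219/250000 − 1/25·(0.967900+0.939400+0.931200+0.889200))/(1+1/25) = 8767/10000 ≈ 0.876700
step 6 [3y] bond c/2=1/40: DF=(49359/50000 − 1/40·(0.967900+0.939400+0.931200+0.889200+0.876700))/(1+1/40) = 2127/2500 ≈ 0.850800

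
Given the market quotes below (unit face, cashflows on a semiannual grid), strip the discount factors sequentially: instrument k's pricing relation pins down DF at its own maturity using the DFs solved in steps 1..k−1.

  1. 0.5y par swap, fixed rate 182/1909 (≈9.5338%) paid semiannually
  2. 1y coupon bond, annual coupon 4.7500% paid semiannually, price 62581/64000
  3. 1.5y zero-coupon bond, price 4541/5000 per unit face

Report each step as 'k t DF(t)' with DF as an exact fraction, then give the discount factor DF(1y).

step 1 [0.5y] swap r/2=91/1909: DF=(1 − 91/1909·(0))/(1+91/1909) = 1909/2000 ≈ 0.954500
step 2 [1y] bond c/2=19/800: DF=(62581/64000 − 19/800·(0.954500))/(1+19/800) = 933/1000 ≈ 0.933000
step 3 [1.5y] zero: DF = P = 4541/5000 ≈ 0.908200

1 1/2 1909/2000
2 1 933/1000
3 3/2 4541/5000
DF(1y) = 933/1000 ≈ 0.933000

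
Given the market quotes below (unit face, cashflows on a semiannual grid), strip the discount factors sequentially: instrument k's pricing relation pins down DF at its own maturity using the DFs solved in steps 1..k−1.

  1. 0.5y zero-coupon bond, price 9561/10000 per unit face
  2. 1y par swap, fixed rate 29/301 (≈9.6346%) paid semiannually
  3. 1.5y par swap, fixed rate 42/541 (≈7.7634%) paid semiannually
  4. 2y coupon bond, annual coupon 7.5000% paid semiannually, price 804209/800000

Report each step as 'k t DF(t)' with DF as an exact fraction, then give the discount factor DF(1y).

step 1 [0.5y] zero: DF = P = 9561/10000 ≈ 0.956100
step 2 [1y] swap r/2=29/602: DF=(1 − 29/602·(0.956100))/(1+29/602) = 9101/10000 ≈ 0.910100
step 3 [1.5y] swap r/2=21/541: DF=(1 − 21/541·(0.956100+0.910100))/(1+21/541) = 8929/10000 ≈ 0.892900
step 4 [2y] bond c/2=3/80: DF=(804209/800000 − 3/80·(0.956100+0.910100+0.892900))/(1+3/80) = 2173/2500 ≈ 0.869200

1 1/2 9561/10000
2 1 9101/10000
3 3/2 8929/10000
4 2 2173/2500
DF(1y) = 9101/10000 ≈ 0.910100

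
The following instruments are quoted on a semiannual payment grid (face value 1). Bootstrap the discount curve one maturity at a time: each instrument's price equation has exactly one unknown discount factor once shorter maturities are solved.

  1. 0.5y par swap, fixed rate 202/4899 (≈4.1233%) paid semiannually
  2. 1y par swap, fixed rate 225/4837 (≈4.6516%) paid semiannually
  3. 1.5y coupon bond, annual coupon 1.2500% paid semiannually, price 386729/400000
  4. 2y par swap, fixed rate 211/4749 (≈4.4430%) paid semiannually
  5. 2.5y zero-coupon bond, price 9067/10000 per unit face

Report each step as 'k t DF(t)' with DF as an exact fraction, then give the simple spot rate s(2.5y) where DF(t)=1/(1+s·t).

step 1 [0.5y] swap r/2=101/4899: DF=(1 − 101/4899·(0))/(1+101/4899) = 4899/5000 ≈ 0.979800
step 2 [1y] swap r/2=225/9674: DF=(1 − 225/9674·(0.979800))/(1+225/9674) = 191/200 ≈ 0.955000
step 3 [1.5y] bond c/2=1/160: DF=(386729/400000 − 1/160·(0.979800+0.955000))/(1+1/160) = 593/625 ≈ 0.948800
step 4 [2y] swap r/2=211/9498: DF=(1 − 211/9498·(0.979800+0.955000+0.948800))/(1+211/9498) = 2289/2500 ≈ 0.915600
step 5 [2.5y] zero: DF = P = 9067/10000 ≈ 0.906700

1 1/2 4899/5000
2 1 191/200
3 3/2 593/625
4 2 2289/2500
5 5/2 9067/10000
s(2.5y) = (1/(9067/10000) − 1)/(5/2) = 1866/45335 ≈ 4.1160%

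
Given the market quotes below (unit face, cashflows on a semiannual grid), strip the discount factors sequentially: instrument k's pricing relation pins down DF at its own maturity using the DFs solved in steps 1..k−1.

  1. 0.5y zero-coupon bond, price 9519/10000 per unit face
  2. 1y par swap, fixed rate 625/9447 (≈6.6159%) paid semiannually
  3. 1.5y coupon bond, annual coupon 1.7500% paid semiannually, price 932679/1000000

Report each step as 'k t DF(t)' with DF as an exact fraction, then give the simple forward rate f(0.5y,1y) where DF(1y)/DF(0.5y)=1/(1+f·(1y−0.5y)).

step 1 [0.5y] zero: DF = P = 9519/10000 ≈ 0.951900
step 2 [1y] swap r/2=625/18894: DF=(1 − 625/18894·(0.951900))/(1+625/18894) = 15/16 ≈ 0.937500
step 3 [1.5y] bond c/2=7/800: DF=(932679/1000000 − 7/800·(0.951900+0.937500))/(1+7/800) = 4541/5000 ≈ 0.908200

1 1/2 9519/10000
2 1 15/16
3 3/2 4541/5000
f(0.5y,1y) = ((9519/10000)/(15/16) − 1)/(1/2) = 96/3125 ≈ 3.0720%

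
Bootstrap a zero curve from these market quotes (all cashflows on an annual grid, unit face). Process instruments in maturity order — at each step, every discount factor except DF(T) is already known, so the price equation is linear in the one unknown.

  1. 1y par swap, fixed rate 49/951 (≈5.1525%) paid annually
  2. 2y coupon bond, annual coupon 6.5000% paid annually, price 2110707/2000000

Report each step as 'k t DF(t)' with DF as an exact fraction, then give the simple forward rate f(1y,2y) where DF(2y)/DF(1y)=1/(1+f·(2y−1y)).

step 1 [1y] swap r/1=49/951: DF=(1 − 49/951·(0))/(1+49/951) = 951/1000 ≈ 0.951000
step 2 [2y] bond c/1=13/200: DF=(2110707/2000000 − 13/200·(0.951000))/(1+13/200) = 9329/10000 ≈ 0.932900

1 1 951/1000
2 2 9329/10000
f(1y,2y) = ((951/1000)/(9329/10000) − 1)/(1) = 181/9329 ≈ 1.9402%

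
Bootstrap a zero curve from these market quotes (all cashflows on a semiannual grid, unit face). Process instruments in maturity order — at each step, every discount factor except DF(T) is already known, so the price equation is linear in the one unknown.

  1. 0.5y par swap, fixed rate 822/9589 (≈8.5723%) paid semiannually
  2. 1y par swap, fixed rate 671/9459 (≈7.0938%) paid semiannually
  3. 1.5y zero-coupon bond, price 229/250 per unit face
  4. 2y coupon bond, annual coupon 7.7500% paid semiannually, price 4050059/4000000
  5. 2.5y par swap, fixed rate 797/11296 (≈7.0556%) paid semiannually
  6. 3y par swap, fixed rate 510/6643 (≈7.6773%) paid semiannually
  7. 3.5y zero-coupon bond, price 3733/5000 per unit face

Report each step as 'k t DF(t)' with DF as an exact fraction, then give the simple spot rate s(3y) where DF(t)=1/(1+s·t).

1 1/2 9589/10000
2 1 9329/10000
3 3/2 229/250
4 2 87/100
5 5/2 4203/5000
6 3 199/250
7 7/2 3733/5000
s(3y) = (1/(199/250) − 1)/(3) = 17/199 ≈ 8.5427%

step 1 [0.5y] swap r/2=411/9589: DF=(1 − 411/9589·(0))/(1+411/9589) = 9589/10000 ≈ 0.958900
step 2 [1y] swap r/2=671/18918: DF=(1 − 671/18918·(0.958900))/(1+671/18918) = 9329/10000 ≈ 0.932900
step 3 [1.5y] zero: DF = P = 229/250 ≈ 0.916000
step 4 [2y] bond c/2=31/800: DF=(4050059/4000000 − 31/800·(0.958900+0.932900+0.916000))/(1+31/800) = 87/100 ≈ 0.870000
step 5 [2.5y] swap r/2=797/22592: DF=(1 − 797/22592·(0.958900+0.932900+0.916000+0.870000))/(1+797/22592) = 4203/5000 ≈ 0.840600
step 6 [3y] swap r/2=255/6643: DF=(1 − 255/6643·(0.958900+0.932900+0.916000+0.870000+0.840600))/(1+255/6643) = 199/250 ≈ 0.796000
step 7 [3.5y] zero: DF = P = 3733/5000 ≈ 0.746600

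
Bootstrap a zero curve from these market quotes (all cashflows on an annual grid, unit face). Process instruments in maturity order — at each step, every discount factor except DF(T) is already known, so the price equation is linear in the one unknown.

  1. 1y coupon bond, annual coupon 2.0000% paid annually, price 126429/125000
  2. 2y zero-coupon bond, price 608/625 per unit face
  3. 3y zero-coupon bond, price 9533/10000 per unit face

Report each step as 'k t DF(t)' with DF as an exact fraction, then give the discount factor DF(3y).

step 1 [1y] bond c/1=1/50: DF=(126429/125000 − 1/50·(0))/(1+1/50) = 2479/2500 ≈ 0.991600
step 2 [2y] zero: DF = P = 608/625 ≈ 0.972800
step 3 [3y] zero: DF = P = 9533/10000 ≈ 0.953300

1 1 2479/2500
2 2 608/625
3 3 9533/10000
DF(3y) = 9533/10000 ≈ 0.953300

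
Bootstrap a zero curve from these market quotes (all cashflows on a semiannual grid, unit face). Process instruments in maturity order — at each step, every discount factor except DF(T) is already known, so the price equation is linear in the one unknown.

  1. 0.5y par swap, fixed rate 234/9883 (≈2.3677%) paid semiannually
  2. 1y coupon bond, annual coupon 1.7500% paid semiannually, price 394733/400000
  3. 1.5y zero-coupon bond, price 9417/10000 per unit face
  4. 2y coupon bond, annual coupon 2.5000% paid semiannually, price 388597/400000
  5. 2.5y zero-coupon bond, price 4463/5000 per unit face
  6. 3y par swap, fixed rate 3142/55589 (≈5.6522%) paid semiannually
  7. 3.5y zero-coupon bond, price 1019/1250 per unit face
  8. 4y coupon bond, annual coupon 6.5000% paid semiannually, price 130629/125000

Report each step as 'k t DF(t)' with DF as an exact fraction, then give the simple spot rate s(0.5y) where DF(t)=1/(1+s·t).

step 1 [0.5y] swap r/2=117/9883: DF=(1 − 117/9883·(0))/(1+117/9883) = 9883/10000 ≈ 0.988300
step 2 [1y] bond c/2=7/800: DF=(394733/400000 − 7/800·(0.988300))/(1+7/800) = 9697/10000 ≈ 0.969700
step 3 [1.5y] zero: DF = P = 9417/10000 ≈ 0.941700
step 4 [2y] bond c/2=1/80: DF=(388597/400000 − 1/80·(0.988300+0.969700+0.941700))/(1+1/80) = 9237/10000 ≈ 0.923700
step 5 [2.5y] zero: DF = P = 4463/5000 ≈ 0.892600
step 6 [3y] swap r/2=1571/55589: DF=(1 − 1571/55589·(0.988300+0.969700+0.941700+0.923700+0.892600))/(1+1571/55589) = 8429/10000 ≈ 0.842900
step 7 [3.5y] zero: DF = P = 1019/1250 ≈ 0.815200
step 8 [4y] bond c/2=13/400: DF=(130629/125000 − 13/400·(0.988300+0.969700+0.941700+0.923700+0.892600+0.842900+0.815200))/(1+13/400) = 1623/2000 ≈ 0.811500

1 1/2 9883/10000
2 1 9697/10000
3 3/2 9417/10000
4 2 9237/10000
5 5/2 4463/5000
6 3 8429/10000
7 7/2 1019/1250
8 4 1623/2000
s(0.5y) = (1/(9883/10000) − 1)/(1/2) = 234/9883 ≈ 2.3677%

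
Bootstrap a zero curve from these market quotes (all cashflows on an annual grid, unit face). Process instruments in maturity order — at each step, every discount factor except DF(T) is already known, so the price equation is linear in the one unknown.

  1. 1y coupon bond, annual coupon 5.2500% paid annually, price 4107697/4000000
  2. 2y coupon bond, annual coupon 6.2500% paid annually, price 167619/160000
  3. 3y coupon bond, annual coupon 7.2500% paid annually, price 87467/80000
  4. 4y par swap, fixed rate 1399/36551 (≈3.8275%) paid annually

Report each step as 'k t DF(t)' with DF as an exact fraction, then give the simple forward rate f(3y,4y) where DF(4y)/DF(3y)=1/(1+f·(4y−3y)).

step 1 [1y] bond c/1=21/400: DF=(4107697/4000000 − 21/400·(0))/(1+21/400) = 9757/10000 ≈ 0.975700
step 2 [2y] bond c/1=1/16: DF=(167619/160000 − 1/16·(0.975700))/(1+1/16) = 4643/5000 ≈ 0.928600
step 3 [3y] bond c/1=29/400: DF=(87467/80000 − 29/400·(0.975700+0.928600))/(1+29/400) = 8907/10000 ≈ 0.890700
step 4 [4y] swap r/1=1399/36551: DF=(1 − 1399/36551·(0.975700+0.928600+0.890700))/(1+1399/36551) = 8601/10000 ≈ 0.860100

1 1 9757/10000
2 2 4643/5000
3 3 8907/10000
4 4 8601/10000
f(3y,4y) = ((8907/10000)/(8601/10000) − 1)/(1) = 102/2867 ≈ 3.5577%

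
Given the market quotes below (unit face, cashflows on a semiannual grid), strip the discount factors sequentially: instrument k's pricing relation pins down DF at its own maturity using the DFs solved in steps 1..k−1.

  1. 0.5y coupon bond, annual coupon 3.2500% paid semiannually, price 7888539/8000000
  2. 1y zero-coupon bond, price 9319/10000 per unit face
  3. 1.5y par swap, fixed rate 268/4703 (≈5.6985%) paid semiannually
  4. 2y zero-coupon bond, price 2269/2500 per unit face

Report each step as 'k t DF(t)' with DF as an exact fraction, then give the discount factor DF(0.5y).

1 1/2 9703/10000
2 1 9319/10000
3 3/2 2299/2500
4 2 2269/2500
DF(0.5y) = 9703/10000 ≈ 0.970300

step 1 [0.5y] bond c/2=13/800: DF=(7888539/8000000 − 13/800·(0))/(1+13/800) = 9703/10000 ≈ 0.970300
step 2 [1y] zero: DF = P = 9319/10000 ≈ 0.931900
step 3 [1.5y] swap r/2=134/4703: DF=(1 − 134/4703·(0.970300+0.931900))/(1+134/4703) = 2299/2500 ≈ 0.919600
step 4 [2y] zero: DF = P = 2269/2500 ≈ 0.907600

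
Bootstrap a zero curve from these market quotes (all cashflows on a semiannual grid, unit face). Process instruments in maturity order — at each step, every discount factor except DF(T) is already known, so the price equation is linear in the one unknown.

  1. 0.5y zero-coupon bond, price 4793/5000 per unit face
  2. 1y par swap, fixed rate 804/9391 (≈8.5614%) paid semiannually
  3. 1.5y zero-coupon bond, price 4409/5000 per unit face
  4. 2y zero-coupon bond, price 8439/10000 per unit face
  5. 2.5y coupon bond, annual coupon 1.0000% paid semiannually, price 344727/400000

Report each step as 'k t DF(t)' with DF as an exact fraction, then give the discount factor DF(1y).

1 1/2 4793/5000
2 1 2299/2500
3 3/2 4409/5000
4 2 8439/10000
5 5/2 2099/2500
DF(1y) = 2299/2500 ≈ 0.919600

step 1 [0.5y] zero: DF = P = 4793/5000 ≈ 0.958600
step 2 [1y] swap r/2=402/9391: DF=(1 − 402/9391·(0.958600))/(1+402/9391) = 2299/2500 ≈ 0.919600
step 3 [1.5y] zero: DF = P = 4409/5000 ≈ 0.881800
step 4 [2y] zero: DF = P = 8439/10000 ≈ 0.843900
step 5 [2.5y] bond c/2=1/200: DF=(344727/400000 − 1/200·(0.958600+0.919600+0.881800+0.843900))/(1+1/200) = 2099/2500 ≈ 0.839600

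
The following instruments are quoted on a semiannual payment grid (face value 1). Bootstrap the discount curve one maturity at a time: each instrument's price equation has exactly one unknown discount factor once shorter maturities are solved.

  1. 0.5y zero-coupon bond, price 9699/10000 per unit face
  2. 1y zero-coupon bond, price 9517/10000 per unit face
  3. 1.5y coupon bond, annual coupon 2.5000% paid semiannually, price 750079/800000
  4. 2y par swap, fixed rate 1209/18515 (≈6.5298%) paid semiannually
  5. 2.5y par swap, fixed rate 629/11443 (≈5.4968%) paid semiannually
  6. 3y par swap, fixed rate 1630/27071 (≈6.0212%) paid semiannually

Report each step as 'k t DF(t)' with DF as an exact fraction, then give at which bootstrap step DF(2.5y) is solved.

step 1 [0.5y] zero: DF = P = 9699/10000 ≈ 0.969900
step 2 [1y] zero: DF = P = 9517/10000 ≈ 0.951700
step 3 [1.5y] bond c/2=1/80: DF=(750079/800000 − 1/80·(0.969900+0.951700))/(1+1/80) = 9023/10000 ≈ 0.902300
step 4 [2y] swap r/2=1209/37030: DF=(1 − 1209/37030·(0.969900+0.951700+0.902300))/(1+1209/37030) = 8791/10000 ≈ 0.879100
step 5 [2.5y] swap r/2=629/22886: DF=(1 − 629/22886·(0.969900+0.951700+0.902300+0.879100))/(1+629/22886) = 4371/5000 ≈ 0.874200
step 6 [3y] swap r/2=815/27071: DF=(1 − 815/27071·(0.969900+0.951700+0.902300+0.879100+0.874200))/(1+815/27071) = 837/1000 ≈ 0.837000

1 1/2 9699/10000
2 1 9517/10000
3 3/2 9023/10000
4 2 8791/10000
5 5/2 4371/5000
6 3 837/1000
DF(2.5y) is solved at step 5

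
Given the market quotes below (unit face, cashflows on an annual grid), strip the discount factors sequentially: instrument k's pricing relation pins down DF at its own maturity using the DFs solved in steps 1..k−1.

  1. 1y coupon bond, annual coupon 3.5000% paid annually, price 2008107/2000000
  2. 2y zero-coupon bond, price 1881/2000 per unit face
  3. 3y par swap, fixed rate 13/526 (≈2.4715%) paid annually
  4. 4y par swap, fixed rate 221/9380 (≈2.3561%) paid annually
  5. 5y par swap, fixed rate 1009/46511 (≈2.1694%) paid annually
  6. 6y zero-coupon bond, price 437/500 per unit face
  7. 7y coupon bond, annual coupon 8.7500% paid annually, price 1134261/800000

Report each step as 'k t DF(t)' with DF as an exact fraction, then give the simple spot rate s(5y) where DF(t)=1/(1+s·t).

step 1 [1y] bond c/1=7/200: DF=(2008107/2000000 − 7/200·(0))/(1+7/200) = 9701/10000 ≈ 0.970100
step 2 [2y] zero: DF = P = 1881/2000 ≈ 0.940500
step 3 [3y] swap r/1=13/526: DF=(1 − 13/526·(0.970100+0.940500))/(1+13/526) = 4649/5000 ≈ 0.929800
step 4 [4y] swap r/1=221/9380: DF=(1 − 221/9380·(0.970100+0.940500+0.929800))/(1+221/9380) = 2279/2500 ≈ 0.911600
step 5 [5y] swap r/1=1009/46511: DF=(1 − 1009/46511·(0.970100+0.940500+0.929800+0.911600))/(1+1009/46511) = 8991/10000 ≈ 0.899100
step 6 [6y] zero: DF = P = 437/500 ≈ 0.874000
step 7 [7y] bond c/1=7/80: DF=(1134261/800000 − 7/80·(0.970100+0.940500+0.929800+0.911600+0.899100+0.874000))/(1+7/80) = 537/625 ≈ 0.859200

1 1 9701/10000
2 2 1881/2000
3 3 4649/5000
4 4 2279/2500
5 5 8991/10000
6 6 437/500
7 7 537/625
s(5y) = (1/(8991/10000) − 1)/(5) = 1009/44955 ≈ 2.2445%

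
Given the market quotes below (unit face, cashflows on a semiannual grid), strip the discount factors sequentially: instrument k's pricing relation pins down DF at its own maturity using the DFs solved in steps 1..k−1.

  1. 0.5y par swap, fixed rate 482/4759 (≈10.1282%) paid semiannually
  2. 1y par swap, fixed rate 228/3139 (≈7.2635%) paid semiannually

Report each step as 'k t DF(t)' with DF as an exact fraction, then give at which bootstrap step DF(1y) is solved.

step 1 [0.5y] swap r/2=241/4759: DF=(1 − 241/4759·(0))/(1+241/4759) = 4759/5000 ≈ 0.951800
step 2 [1y] swap r/2=114/3139: DF=(1 − 114/3139·(0.951800))/(1+114/3139) = 2329/2500 ≈ 0.931600

1 1/2 4759/5000
2 1 2329/2500
DF(1y) is solved at step 2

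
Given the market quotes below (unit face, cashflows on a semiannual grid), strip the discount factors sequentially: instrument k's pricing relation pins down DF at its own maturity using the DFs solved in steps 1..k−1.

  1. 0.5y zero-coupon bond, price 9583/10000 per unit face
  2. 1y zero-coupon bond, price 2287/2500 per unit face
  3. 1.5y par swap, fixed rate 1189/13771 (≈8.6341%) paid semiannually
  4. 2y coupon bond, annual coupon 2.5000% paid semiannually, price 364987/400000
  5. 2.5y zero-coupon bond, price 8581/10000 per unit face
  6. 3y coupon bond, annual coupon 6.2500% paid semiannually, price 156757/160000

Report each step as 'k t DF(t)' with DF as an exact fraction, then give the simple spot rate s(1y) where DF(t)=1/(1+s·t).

step 1 [0.5y] zero: DF = P = 9583/10000 ≈ 0.958300
step 2 [1y] zero: DF = P = 2287/2500 ≈ 0.914800
step 3 [1.5y] swap r/2=1189/27542: DF=(1 − 1189/27542·(0.958300+0.914800))/(1+1189/27542) = 8811/10000 ≈ 0.881100
step 4 [2y] bond c/2=1/80: DF=(364987/400000 − 1/80·(0.958300+0.914800+0.881100))/(1+1/80) = 542/625 ≈ 0.867200
step 5 [2.5y] zero: DF = P = 8581/10000 ≈ 0.858100
step 6 [3y] bond c/2=1/32: DF=(156757/160000 − 1/32·(0.958300+0.914800+0.881100+0.867200+0.858100))/(1+1/32) = 8143/10000 ≈ 0.814300

1 1/2 9583/10000
2 1 2287/2500
3 3/2 8811/10000
4 2 542/625
5 5/2 8581/10000
6 3 8143/10000
s(1y) = (1/(2287/2500) − 1)/(1) = 213/2287 ≈ 9.3135%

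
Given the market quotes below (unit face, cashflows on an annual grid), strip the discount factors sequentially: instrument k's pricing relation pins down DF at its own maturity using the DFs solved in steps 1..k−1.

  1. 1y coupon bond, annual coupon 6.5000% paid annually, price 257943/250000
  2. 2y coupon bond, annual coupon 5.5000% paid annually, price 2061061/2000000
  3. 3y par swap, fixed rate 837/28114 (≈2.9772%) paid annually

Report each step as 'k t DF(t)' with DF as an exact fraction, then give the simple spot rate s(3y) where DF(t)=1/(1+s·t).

step 1 [1y] bond c/1=13/200: DF=(257943/250000 − 13/200·(0))/(1+13/200) = 1211/1250 ≈ 0.968800
step 2 [2y] bond c/1=11/200: DF=(2061061/2000000 − 11/200·(0.968800))/(1+11/200) = 9263/10000 ≈ 0.926300
step 3 [3y] swap r/1=837/28114: DF=(1 − 837/28114·(0.968800+0.926300))/(1+837/28114) = 9163/10000 ≈ 0.916300

1 1 1211/1250
2 2 9263/10000
3 3 9163/10000
s(3y) = (1/(9163/10000) − 1)/(3) = 279/9163 ≈ 3.0449%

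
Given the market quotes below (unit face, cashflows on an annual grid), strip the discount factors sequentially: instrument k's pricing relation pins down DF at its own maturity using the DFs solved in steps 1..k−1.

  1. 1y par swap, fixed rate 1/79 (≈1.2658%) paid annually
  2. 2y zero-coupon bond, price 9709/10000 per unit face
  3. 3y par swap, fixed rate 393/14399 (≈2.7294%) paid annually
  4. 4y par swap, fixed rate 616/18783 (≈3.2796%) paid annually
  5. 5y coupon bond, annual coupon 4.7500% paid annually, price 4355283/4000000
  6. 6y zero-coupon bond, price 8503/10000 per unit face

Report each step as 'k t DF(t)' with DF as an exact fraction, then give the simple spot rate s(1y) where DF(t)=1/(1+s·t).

1 1 79/80
2 2 9709/10000
3 3 4607/5000
4 4 548/625
5 5 8691/10000
6 6 8503/10000
s(1y) = (1/(79/80) − 1)/(1) = 1/79 ≈ 1.2658%

step 1 [1y] swap r/1=1/79: DF=(1 − 1/79·(0))/(1+1/79) = 79/80 ≈ 0.987500
step 2 [2y] zero: DF = P = 9709/10000 ≈ 0.970900
step 3 [3y] swap r/1=393/14399: DF=(1 − 393/14399·(0.987500+0.970900))/(1+393/14399) = 4607/5000 ≈ 0.921400
step 4 [4y] swap r/1=616/18783: DF=(1 − 616/18783·(0.987500+0.970900+0.921400))/(1+616/18783) = 548/625 ≈ 0.876800
step 5 [5y] bond c/1=19/400: DF=(4355283/4000000 − 19/400·(0.987500+0.970900+0.921400+0.876800))/(1+19/400) = 8691/10000 ≈ 0.869100
step 6 [6y] zero: DF = P = 8503/10000 ≈ 0.850300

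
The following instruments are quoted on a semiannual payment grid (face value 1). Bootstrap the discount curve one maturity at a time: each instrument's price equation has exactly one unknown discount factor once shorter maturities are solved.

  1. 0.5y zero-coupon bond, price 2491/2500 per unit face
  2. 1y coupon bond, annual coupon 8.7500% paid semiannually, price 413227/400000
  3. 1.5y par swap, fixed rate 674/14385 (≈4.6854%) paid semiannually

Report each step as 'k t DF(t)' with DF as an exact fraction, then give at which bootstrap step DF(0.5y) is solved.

1 1/2 2491/2500
2 1 237/250
3 3/2 4663/5000
DF(0.5y) is solved at step 1

step 1 [0.5y] zero: DF = P = 2491/2500 ≈ 0.996400
step 2 [1y] bond c/2=7/160: DF=(413227/400000 − 7/160·(0.996400))/(1+7/160) = 237/250 ≈ 0.948000
step 3 [1.5y] swap r/2=337/14385: DF=(1 − 337/14385·(0.996400+0.948000))/(1+337/14385) = 4663/5000 ≈ 0.932600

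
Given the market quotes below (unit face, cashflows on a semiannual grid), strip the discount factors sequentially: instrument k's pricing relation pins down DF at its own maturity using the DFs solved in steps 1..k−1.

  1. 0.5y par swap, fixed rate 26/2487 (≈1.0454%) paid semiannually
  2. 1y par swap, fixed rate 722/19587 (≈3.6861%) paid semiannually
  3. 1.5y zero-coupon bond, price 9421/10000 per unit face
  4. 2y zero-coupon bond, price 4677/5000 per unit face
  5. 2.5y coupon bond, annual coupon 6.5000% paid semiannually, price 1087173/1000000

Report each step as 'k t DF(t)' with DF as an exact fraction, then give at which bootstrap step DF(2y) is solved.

1 1/2 2487/2500
2 1 9639/10000
3 3/2 9421/10000
4 2 4677/5000
5 5/2 4661/5000
DF(2y) is solved at step 4

step 1 [0.5y] swap r/2=13/2487: DF=(1 − 13/2487·(0))/(1+13/2487) = 2487/2500 ≈ 0.994800
step 2 [1y] swap r/2=361/19587: DF=(1 − 361/19587·(0.994800))/(1+361/19587) = 9639/10000 ≈ 0.963900
step 3 [1.5y] zero: DF = P = 9421/10000 ≈ 0.942100
step 4 [2y] zero: DF = P = 4677/5000 ≈ 0.935400
step 5 [2.5y] bond c/2=13/400: DF=(1087173/1000000 − 13/400·(0.994800+0.963900+0.942100+0.935400))/(1+13/400) = 4661/5000 ≈ 0.932200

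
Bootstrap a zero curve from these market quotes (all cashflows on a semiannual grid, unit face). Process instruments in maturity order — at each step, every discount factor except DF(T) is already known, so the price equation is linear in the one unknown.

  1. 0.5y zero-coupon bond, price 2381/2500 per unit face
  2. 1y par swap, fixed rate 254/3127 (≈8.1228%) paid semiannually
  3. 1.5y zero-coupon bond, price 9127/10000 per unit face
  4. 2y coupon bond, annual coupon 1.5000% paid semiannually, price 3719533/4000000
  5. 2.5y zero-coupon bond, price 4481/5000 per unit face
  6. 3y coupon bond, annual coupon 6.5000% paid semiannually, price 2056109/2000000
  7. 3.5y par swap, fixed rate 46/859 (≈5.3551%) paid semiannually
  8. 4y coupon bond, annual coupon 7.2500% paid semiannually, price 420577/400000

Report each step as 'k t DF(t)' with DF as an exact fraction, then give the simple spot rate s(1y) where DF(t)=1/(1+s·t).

1 1/2 2381/2500
2 1 4619/5000
3 3/2 9127/10000
4 2 4511/5000
5 5/2 4481/5000
6 3 8513/10000
7 7/2 8321/10000
8 4 7953/10000
s(1y) = (1/(4619/5000) − 1)/(1) = 381/4619 ≈ 8.2485%

step 1 [0.5y] zero: DF = P = 2381/2500 ≈ 0.952400
step 2 [1y] swap r/2=127/3127: DF=(1 − 127/3127·(0.952400))/(1+127/3127) = 4619/5000 ≈ 0.923800
step 3 [1.5y] zero: DF = P = 9127/10000 ≈ 0.912700
step 4 [2y] bond c/2=3/400: DF=(3719533/4000000 − 3/400·(0.952400+0.923800+0.912700))/(1+3/400) = 4511/5000 ≈ 0.902200
step 5 [2.5y] zero: DF = P = 4481/5000 ≈ 0.896200
step 6 [3y] bond c/2=13/400: DF=(2056109/2000000 − 13/400·(0.952400+0.923800+0.912700+0.902200+0.896200))/(1+13/400) = 8513/10000 ≈ 0.851300
step 7 [3.5y] swap r/2=23/859: DF=(1 − 23/859·(0.952400+0.923800+0.912700+0.902200+0.896200+0.851300))/(1+23/859) = 8321/10000 ≈ 0.832100
step 8 [4y] bond c/2=29/800: DF=(420577/400000 − 29/800·(0.952400+0.923800+0.912700+0.902200+0.896200+0.851300+0.832100))/(1+29/800) = 7953/10000 ≈ 0.795300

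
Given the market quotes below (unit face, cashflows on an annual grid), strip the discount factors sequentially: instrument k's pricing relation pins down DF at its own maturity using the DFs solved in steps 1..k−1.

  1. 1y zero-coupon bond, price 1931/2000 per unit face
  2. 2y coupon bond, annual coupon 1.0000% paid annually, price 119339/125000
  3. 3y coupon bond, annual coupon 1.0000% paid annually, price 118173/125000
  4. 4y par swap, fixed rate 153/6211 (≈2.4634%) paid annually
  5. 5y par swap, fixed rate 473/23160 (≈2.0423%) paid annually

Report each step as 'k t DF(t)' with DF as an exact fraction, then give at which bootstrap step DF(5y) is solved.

step 1 [1y] zero: DF = P = 1931/2000 ≈ 0.965500
step 2 [2y] bond c/1=1/100: DF=(119339/125000 − 1/100·(0.965500))/(1+1/100) = 9357/10000 ≈ 0.935700
step 3 [3y] bond c/1=1/100: DF=(118173/125000 − 1/100·(0.965500+0.935700))/(1+1/100) = 2293/2500 ≈ 0.917200
step 4 [4y] swap r/1=153/6211: DF=(1 − 153/6211·(0.965500+0.935700+0.917200))/(1+153/6211) = 4541/5000 ≈ 0.908200
step 5 [5y] swap r/1=473/23160: DF=(1 − 473/23160·(0.965500+0.935700+0.917200+0.908200))/(1+473/23160) = 4527/5000 ≈ 0.905400

1 1 1931/2000
2 2 9357/10000
3 3 2293/2500
4 4 4541/5000
5 5 4527/5000
DF(5y) is solved at step 5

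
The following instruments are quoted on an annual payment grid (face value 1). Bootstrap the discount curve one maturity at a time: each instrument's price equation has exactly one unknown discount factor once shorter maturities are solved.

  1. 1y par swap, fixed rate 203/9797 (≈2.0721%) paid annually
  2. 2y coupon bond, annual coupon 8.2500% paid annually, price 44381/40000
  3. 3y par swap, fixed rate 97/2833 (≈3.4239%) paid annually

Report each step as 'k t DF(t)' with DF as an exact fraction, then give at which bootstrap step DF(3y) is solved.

step 1 [1y] swap r/1=203/9797: DF=(1 − 203/9797·(0))/(1+203/9797) = 9797/10000 ≈ 0.979700
step 2 [2y] bond c/1=33/400: DF=(44381/40000 − 33/400·(0.979700))/(1+33/400) = 9503/10000 ≈ 0.950300
step 3 [3y] swap r/1=97/2833: DF=(1 − 97/2833·(0.979700+0.950300))/(1+97/2833) = 903/1000 ≈ 0.903000

1 1 9797/10000
2 2 9503/10000
3 3 903/1000
DF(3y) is solved at step 3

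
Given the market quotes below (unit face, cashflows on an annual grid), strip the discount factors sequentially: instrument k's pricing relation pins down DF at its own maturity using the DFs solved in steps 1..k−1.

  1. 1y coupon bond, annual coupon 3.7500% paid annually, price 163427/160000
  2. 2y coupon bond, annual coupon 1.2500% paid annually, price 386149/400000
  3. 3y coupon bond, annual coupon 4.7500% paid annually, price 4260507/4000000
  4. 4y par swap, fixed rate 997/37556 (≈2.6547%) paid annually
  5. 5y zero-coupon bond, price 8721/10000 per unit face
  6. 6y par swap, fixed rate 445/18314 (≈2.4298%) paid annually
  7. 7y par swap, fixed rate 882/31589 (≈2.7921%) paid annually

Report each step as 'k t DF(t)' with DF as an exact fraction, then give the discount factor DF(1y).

1 1 1969/2000
2 2 9413/10000
3 3 1859/2000
4 4 9003/10000
5 5 8721/10000
6 6 1733/2000
7 7 2059/2500
DF(1y) = 1969/2000 ≈ 0.984500

step 1 [1y] bond c/1=3/80: DF=(163427/160000 − 3/80·(0))/(1+3/80) = 1969/2000 ≈ 0.984500
step 2 [2y] bond c/1=1/80: DF=(386149/400000 − 1/80·(0.984500))/(1+1/80) = 9413/10000 ≈ 0.941300
step 3 [3y] bond c/1=19/400: DF=(4260507/4000000 − 19/400·(0.984500+0.941300))/(1+19/400) = 1859/2000 ≈ 0.929500
step 4 [4y] swap r/1=997/37556: DF=(1 − 997/37556·(0.984500+0.941300+0.929500))/(1+997/37556) = 9003/10000 ≈ 0.900300
step 5 [5y] zero: DF = P = 8721/10000 ≈ 0.872100
step 6 [6y] swap r/1=445/18314: DF=(1 − 445/18314·(0.984500+0.941300+0.929500+0.900300+0.872100))/(1+445/18314) = 1733/2000 ≈ 0.866500
step 7 [7y] swap r/1=882/31589: DF=(1 − 882/31589·(0.984500+0.941300+0.929500+0.900300+0.872100+0.866500))/(1+882/31589) = 2059/2500 ≈ 0.823600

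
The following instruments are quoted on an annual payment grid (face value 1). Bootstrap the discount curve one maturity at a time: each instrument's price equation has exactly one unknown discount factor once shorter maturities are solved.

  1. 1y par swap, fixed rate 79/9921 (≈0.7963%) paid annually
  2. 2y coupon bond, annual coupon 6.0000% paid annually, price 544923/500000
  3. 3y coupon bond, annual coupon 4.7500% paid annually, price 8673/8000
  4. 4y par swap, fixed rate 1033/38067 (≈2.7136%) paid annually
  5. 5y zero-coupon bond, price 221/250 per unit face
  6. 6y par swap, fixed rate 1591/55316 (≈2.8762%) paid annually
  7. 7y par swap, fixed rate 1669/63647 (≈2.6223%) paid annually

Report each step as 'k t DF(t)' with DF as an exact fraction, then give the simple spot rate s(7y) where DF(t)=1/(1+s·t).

step 1 [1y] swap r/1=79/9921: DF=(1 − 79/9921·(0))/(1+79/9921) = 9921/10000 ≈ 0.992100
step 2 [2y] bond c/1=3/50: DF=(544923/500000 − 3/50·(0.992100))/(1+3/50) = 243/250 ≈ 0.972000
step 3 [3y] bond c/1=19/400: DF=(8673/8000 − 19/400·(0.992100+0.972000))/(1+19/400) = 9459/10000 ≈ 0.945900
step 4 [4y] swap r/1=1033/38067: DF=(1 − 1033/38067·(0.992100+0.972000+0.945900))/(1+1033/38067) = 8967/10000 ≈ 0.896700
step 5 [5y] zero: DF = P = 221/250 ≈ 0.884000
step 6 [6y] swap r/1=1591/55316: DF=(1 − 1591/55316·(0.992100+0.972000+0.945900+0.896700+0.884000))/(1+1591/55316) = 8409/10000 ≈ 0.840900
step 7 [7y] swap r/1=1669/63647: DF=(1 − 1669/63647·(0.992100+0.972000+0.945900+0.896700+0.884000+0.840900))/(1+1669/63647) = 8331/10000 ≈ 0.833100

1 1 9921/10000
2 2 243/250
3 3 9459/10000
4 4 8967/10000
5 5 221/250
6 6 8409/10000
7 7 8331/10000
s(7y) = (1/(8331/10000) − 1)/(7) = 1669/58317 ≈ 2.8619%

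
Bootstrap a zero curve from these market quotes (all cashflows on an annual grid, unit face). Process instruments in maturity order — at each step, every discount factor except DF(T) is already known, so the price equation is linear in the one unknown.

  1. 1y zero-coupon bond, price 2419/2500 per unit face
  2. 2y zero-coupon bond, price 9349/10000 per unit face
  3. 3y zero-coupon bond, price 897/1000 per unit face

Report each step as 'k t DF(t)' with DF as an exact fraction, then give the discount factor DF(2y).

1 1 2419/2500
2 2 9349/10000
3 3 897/1000
DF(2y) = 9349/10000 ≈ 0.934900

step 1 [1y] zero: DF = P = 2419/2500 ≈ 0.967600
step 2 [2y] zero: DF = P = 9349/10000 ≈ 0.934900
step 3 [3y] zero: DF = P = 897/1000 ≈ 0.897000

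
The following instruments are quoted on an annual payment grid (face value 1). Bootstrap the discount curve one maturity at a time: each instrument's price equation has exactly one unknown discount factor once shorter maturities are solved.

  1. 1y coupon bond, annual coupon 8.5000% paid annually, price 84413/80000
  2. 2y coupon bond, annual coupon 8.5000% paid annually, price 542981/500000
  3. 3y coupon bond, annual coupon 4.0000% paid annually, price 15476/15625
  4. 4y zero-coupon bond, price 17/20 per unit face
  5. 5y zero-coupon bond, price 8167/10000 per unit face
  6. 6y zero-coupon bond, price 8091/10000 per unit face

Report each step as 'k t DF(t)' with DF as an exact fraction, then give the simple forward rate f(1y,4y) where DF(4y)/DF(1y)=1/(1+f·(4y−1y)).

1 1 389/400
2 2 9247/10000
3 3 4397/5000
4 4 17/20
5 5 8167/10000
6 6 8091/10000
f(1y,4y) = ((389/400)/(17/20) − 1)/(3) = 49/1020 ≈ 4.8039%

step 1 [1y] bond c/1=17/200: DF=(84413/80000 − 17/200·(0))/(1+17/200) = 389/400 ≈ 0.972500
step 2 [2y] bond c/1=17/200: DF=(542981/500000 − 17/200·(0.972500))/(1+17/200) = 9247/10000 ≈ 0.924700
step 3 [3y] bond c/1=1/25: DF=(15476/15625 − 1/25·(0.972500+0.924700))/(1+1/25) = 4397/5000 ≈ 0.879400
step 4 [4y] zero: DF = P = 17/20 ≈ 0.850000
step 5 [5y] zero: DF = P = 8167/10000 ≈ 0.816700
step 6 [6y] zero: DF = P = 8091/10000 ≈ 0.809100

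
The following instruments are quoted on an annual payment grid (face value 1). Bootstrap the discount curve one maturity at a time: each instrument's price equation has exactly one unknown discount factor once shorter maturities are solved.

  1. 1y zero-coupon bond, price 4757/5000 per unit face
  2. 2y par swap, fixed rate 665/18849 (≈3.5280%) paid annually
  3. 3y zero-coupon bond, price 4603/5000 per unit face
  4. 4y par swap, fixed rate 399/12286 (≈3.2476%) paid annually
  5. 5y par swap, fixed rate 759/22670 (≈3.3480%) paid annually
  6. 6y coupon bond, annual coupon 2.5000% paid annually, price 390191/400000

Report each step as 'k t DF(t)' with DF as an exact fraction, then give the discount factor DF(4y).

1 1 4757/5000
2 2 1867/2000
3 3 4603/5000
4 4 8803/10000
5 5 4241/5000
6 6 8411/10000
DF(4y) = 8803/10000 ≈ 0.880300

step 1 [1y] zero: DF = P = 4757/5000 ≈ 0.951400
step 2 [2y] swap r/1=665/18849: DF=(1 − 665/18849·(0.951400))/(1+665/18849) = 1867/2000 ≈ 0.933500
step 3 [3y] zero: DF = P = 4603/5000 ≈ 0.920600
step 4 [4y] swap r/1=399/12286: DF=(1 − 399/12286·(0.951400+0.933500+0.920600))/(1+399/12286) = 8803/10000 ≈ 0.880300
step 5 [5y] swap r/1=759/22670: DF=(1 − 759/22670·(0.951400+0.933500+0.920600+0.880300))/(1+759/22670) = 4241/5000 ≈ 0.848200
step 6 [6y] bond c/1=1/40: DF=(390191/400000 − 1/40·(0.951400+0.933500+0.920600+0.880300+0.848200))/(1+1/40) = 8411/10000 ≈ 0.841100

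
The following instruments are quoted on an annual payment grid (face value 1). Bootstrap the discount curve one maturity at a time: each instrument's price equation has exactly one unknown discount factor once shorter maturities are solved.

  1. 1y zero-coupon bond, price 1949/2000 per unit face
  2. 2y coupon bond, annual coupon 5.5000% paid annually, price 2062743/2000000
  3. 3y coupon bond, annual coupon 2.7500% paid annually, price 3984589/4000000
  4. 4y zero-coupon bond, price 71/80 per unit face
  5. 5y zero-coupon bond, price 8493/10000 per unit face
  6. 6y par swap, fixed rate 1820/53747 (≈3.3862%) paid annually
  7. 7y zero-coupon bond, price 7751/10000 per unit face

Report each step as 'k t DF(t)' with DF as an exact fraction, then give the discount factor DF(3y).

step 1 [1y] zero: DF = P = 1949/2000 ≈ 0.974500
step 2 [2y] bond c/1=11/200: DF=(2062743/2000000 − 11/200·(0.974500))/(1+11/200) = 2317/2500 ≈ 0.926800
step 3 [3y] bond c/1=11/400: DF=(3984589/4000000 − 11/400·(0.974500+0.926800))/(1+11/400) = 4593/5000 ≈ 0.918600
step 4 [4y] zero: DF = P = 71/80 ≈ 0.887500
step 5 [5y] zero: DF = P = 8493/10000 ≈ 0.849300
step 6 [6y] swap r/1=1820/53747: DF=(1 − 1820/53747·(0.974500+0.926800+0.918600+0.887500+0.849300))/(1+1820/53747) = 409/500 ≈ 0.818000
step 7 [7y] zero: DF = P = 7751/10000 ≈ 0.775100

1 1 1949/2000
2 2 2317/2500
3 3 4593/5000
4 4 71/80
5 5 8493/10000
6 6 409/500
7 7 7751/10000
DF(3y) = 4593/5000 ≈ 0.918600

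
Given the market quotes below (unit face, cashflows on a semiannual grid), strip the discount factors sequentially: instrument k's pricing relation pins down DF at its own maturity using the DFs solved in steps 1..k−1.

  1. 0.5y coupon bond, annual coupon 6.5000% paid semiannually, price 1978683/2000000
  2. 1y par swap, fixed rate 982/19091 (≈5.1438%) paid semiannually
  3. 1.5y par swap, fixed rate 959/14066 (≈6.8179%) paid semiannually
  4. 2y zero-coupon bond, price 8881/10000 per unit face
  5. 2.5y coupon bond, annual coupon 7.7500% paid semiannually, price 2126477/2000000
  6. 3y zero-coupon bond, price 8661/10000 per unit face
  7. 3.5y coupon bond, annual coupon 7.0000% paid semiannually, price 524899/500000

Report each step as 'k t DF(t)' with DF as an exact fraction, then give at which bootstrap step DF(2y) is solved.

1 1/2 4791/5000
2 1 9509/10000
3 3/2 9041/10000
4 2 8881/10000
5 5/2 1771/2000
6 3 8661/10000
7 7/2 8299/10000
DF(2y) is solved at step 4

step 1 [0.5y] bond c/2=13/400: DF=(1978683/2000000 − 13/400·(0))/(1+13/400) = 4791/5000 ≈ 0.958200
step 2 [1y] swap r/2=491/19091: DF=(1 − 491/19091·(0.958200))/(1+491/19091) = 9509/10000 ≈ 0.950900
step 3 [1.5y] swap r/2=959/28132: DF=(1 − 959/28132·(0.958200+0.950900))/(1+959/28132) = 9041/10000 ≈ 0.904100
step 4 [2y] zero: DF = P = 8881/10000 ≈ 0.888100
step 5 [2.5y] bond c/2=31/800: DF=(2126477/2000000 − 31/800·(0.958200+0.950900+0.904100+0.888100))/(1+31/800) = 1771/2000 ≈ 0.885500
step 6 [3y] zero: DF = P = 8661/10000 ≈ 0.866100
step 7 [3.5y] bond c/2=7/200: DF=(524899/500000 − 7/200·(0.958200+0.950900+0.904100+0.888100+0.885500+0.866100))/(1+7/200) = 8299/10000 ≈ 0.829900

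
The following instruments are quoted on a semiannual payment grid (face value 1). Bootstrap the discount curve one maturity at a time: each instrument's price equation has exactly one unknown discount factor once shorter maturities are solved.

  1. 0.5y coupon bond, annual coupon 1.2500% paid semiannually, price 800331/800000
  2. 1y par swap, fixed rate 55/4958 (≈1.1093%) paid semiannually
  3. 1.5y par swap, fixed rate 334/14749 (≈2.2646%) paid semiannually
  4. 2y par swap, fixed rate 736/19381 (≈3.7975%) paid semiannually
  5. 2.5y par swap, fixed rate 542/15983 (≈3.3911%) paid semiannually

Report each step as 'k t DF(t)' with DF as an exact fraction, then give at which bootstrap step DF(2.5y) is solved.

1 1/2 4971/5000
2 1 989/1000
3 3/2 4833/5000
4 2 579/625
5 5/2 9187/10000
DF(2.5y) is solved at step 5

step 1 [0.5y] bond c/2=1/160: DF=(800331/800000 − 1/160·(0))/(1+1/160) = 4971/5000 ≈ 0.994200
step 2 [1y] swap r/2=55/9916: DF=(1 − 55/9916·(0.994200))/(1+55/9916) = 989/1000 ≈ 0.989000
step 3 [1.5y] swap r/2=167/14749: DF=(1 − 167/14749·(0.994200+0.989000))/(1+167/14749) = 4833/5000 ≈ 0.966600
step 4 [2y] swap r/2=368/19381: DF=(1 − 368/19381·(0.994200+0.989000+0.966600))/(1+368/19381) = 579/625 ≈ 0.926400
step 5 [2.5y] swap r/2=271/15983: DF=(1 − 271/15983·(0.994200+0.989000+0.966600+0.926400))/(1+271/15983) = 9187/10000 ≈ 0.918700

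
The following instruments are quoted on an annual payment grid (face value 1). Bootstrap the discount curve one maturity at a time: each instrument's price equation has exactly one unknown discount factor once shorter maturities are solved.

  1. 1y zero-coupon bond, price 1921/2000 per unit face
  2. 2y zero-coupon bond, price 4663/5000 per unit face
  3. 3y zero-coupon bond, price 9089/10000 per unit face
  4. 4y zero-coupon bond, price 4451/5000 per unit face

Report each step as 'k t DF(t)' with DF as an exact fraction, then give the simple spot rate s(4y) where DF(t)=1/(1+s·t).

1 1 1921/2000
2 2 4663/5000
3 3 9089/10000
4 4 4451/5000
s(4y) = (1/(4451/5000) − 1)/(4) = 549/17804 ≈ 3.0836%

step 1 [1y] zero: DF = P = 1921/2000 ≈ 0.960500
step 2 [2y] zero: DF = P = 4663/5000 ≈ 0.932600
step 3 [3y] zero: DF = P = 9089/10000 ≈ 0.908900
step 4 [4y] zero: DF = P = 4451/5000 ≈ 0.890200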